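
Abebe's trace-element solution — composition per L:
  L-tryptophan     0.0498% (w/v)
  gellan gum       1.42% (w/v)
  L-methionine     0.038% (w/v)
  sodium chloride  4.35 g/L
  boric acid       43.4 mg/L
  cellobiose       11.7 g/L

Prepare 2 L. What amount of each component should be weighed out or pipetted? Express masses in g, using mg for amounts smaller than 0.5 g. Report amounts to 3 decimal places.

L-tryptophan 0.996 g; gellan gum 28.400 g; L-methionine 0.760 g; sodium chloride 8.700 g; boric acid 86.800 mg; cellobiose 23.400 g

Working volume: 2 L.
L-tryptophan: 0.0498 g per 100 mL × 2000 mL ÷ 100 = 0.996 g
gellan gum: 1.42 g per 100 mL × 2000 mL ÷ 100 = 28.400 g
L-methionine: 0.038 g per 100 mL × 2000 mL ÷ 100 = 0.760 g
sodium chloride: 4.35 g/L × 2 L = 8.700 g
boric acid: 43.4 mg/L × 2 L = 86.800 mg
cellobiose: 11.7 g/L × 2 L = 23.400 g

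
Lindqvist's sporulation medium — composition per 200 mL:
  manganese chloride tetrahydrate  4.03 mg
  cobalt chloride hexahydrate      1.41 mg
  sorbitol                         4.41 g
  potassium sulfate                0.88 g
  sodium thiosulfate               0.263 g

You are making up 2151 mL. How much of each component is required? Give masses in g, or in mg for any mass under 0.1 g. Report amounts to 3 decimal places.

Scale factor = 2151 mL / 200 mL = 10.755.
manganese chloride tetrahydrate: 4.03 mg × (2151 mL / 200 mL) = 43.343 mg
cobalt chloride hexahydrate: 1.41 mg × (2151 mL / 200 mL) = 15.165 mg
sorbitol: 4.41 g × (2151 mL / 200 mL) = 47.430 g
potassium sulfate: 0.88 g × (2151 mL / 200 mL) = 9.464 g
sodium thiosulfate: 0.263 g × (2151 mL / 200 mL) = 2.829 g

manganese chloride tetrahydrate 43.343 mg; cobalt chloride hexahydrate 15.165 mg; sorbitol 47.430 g; potassium sulfate 9.464 g; sodium thiosulfate 2.829 g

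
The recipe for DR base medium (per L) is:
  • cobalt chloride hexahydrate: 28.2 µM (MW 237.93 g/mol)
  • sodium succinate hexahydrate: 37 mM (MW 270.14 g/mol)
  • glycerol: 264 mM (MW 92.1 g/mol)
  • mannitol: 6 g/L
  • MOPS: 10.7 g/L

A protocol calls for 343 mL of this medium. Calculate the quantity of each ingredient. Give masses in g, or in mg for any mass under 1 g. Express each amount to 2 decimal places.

Target volume = 343 mL = 0.343 L.
cobalt chloride hexahydrate: 28.2 µmol/L × 237.93 g/mol × 0.343 L ÷ 1000 = 2.30 mg
sodium succinate hexahydrate: 37 mmol/L × 270.14 g/mol × 0.343 L ÷ 1000 = 3.43 g
glycerol: 264 mmol/L × 92.1 g/mol × 0.343 L ÷ 1000 = 8.34 g
mannitol: 6 g/L × 0.343 L = 2.06 g
MOPS: 10.7 g/L × 0.343 L = 3.67 g

cobalt chloride hexahydrate 2.30 mg; sodium succinate hexahydrate 3.43 g; glycerol 8.34 g; mannitol 2.06 g; MOPS 3.67 g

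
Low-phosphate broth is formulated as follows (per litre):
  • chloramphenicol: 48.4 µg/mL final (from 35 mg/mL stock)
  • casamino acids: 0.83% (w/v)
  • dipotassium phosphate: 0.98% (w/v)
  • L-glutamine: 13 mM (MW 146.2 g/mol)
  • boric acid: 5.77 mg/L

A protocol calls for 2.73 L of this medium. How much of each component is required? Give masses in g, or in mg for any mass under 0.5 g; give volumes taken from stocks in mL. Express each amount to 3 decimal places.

Scale factor relative to 1 L: 2.73.
chloramphenicol: V = C2·V2/C1 = 48.4 µg/mL × 2730 mL ÷ 35000 µg/mL = 3.775 mL
casamino acids: 0.83 g per 100 mL × 2730 mL ÷ 100 = 22.659 g
dipotassium phosphate: 0.98% w/v = 9.8 g/L → 9.8 × 2.73 L = 26.754 g
L-glutamine: 13 mmol/L × 146.2 g/mol × 2.73 L ÷ 1000 = 5.189 g
boric acid: 5.77 mg/L × 2.73 L = 15.752 mg

chloramphenicol 3.775 mL; casamino acids 22.659 g; dipotassium phosphate 26.754 g; L-glutamine 5.189 g; boric acid 15.752 mg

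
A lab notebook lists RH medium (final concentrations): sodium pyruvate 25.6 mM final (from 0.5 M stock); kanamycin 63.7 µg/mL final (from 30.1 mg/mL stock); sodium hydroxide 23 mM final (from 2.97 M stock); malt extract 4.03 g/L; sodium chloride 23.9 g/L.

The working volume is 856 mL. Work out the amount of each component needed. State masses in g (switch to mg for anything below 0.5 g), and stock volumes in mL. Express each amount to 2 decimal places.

sodium pyruvate 43.83 mL; kanamycin 1.81 mL; sodium hydroxide 6.63 mL; malt extract 3.45 g; sodium chloride 20.46 g

Scale factor relative to 1 L: 0.856.
sodium pyruvate: C1V1 = C2V2 → 25.6 mM × 856 mL ÷ 500 mM = 43.83 mL
kanamycin: V = C2·V2/C1 = 63.7 µg/mL × 856 mL ÷ 30100 µg/mL = 1.81 mL
sodium hydroxide: V = C2·V2/C1 = 23 mM × 856 mL ÷ 2970 mM = 6.63 mL
malt extract: 4.03 g/L × 0.856 L = 3.45 g
sodium chloride: 23.9 g/L × 0.856 L = 20.46 g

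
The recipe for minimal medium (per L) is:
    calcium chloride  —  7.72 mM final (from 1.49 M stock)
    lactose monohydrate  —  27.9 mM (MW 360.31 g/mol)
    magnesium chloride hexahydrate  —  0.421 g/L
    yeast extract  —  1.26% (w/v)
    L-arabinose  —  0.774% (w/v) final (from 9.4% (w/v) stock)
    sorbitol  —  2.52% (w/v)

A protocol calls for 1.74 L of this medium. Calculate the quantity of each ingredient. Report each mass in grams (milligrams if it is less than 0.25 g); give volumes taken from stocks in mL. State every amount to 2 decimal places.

Scale factor relative to 1 L: 1.74.
calcium chloride: dilute stock: 7.72 mM × 1740 mL ÷ 1490 mM = 9.02 mL
lactose monohydrate: 27.9 mmol/L × 360.31 g/mol × 1.74 L ÷ 1000 = 17.49 g
magnesium chloride hexahydrate: 0.421 g/L × 1.74 L = 0.73 g
yeast extract: 1.26% w/v = 12.6 g/L → 12.6 × 1.74 L = 21.92 g
L-arabinose: V = C2·V2/C1 = 0.774% ÷ 9.4% × 1740 mL = 143.27 mL
sorbitol: 2.52% w/v = 25.2 g/L → 25.2 × 1.74 L = 43.85 g

calcium chloride 9.02 mL; lactose monohydrate 17.49 g; magnesium chloride hexahydrate 0.73 g; yeast extract 21.92 g; L-arabinose 143.27 mL; sorbitol 43.85 g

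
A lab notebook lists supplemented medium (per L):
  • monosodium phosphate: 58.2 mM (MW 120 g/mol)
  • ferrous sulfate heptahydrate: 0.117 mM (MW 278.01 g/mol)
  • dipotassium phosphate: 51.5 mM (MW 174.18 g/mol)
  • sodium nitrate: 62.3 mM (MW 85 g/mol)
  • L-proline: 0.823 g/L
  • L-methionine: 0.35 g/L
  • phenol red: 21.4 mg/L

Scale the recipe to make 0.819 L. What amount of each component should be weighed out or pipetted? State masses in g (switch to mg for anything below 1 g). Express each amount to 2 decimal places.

Scale factor relative to 1 L: 0.819.
monosodium phosphate: 58.2 mmol/L × 120 g/mol × 0.819 L ÷ 1000 = 5.72 g
ferrous sulfate heptahydrate: 0.117 mmol/L × 278.01 mg/mmol × 0.819 L = 26.64 mg
dipotassium phosphate: 51.5 mmol/L × 174.18 g/mol × 0.819 L ÷ 1000 = 7.35 g
sodium nitrate: 62.3 mmol/L × 85 g/mol × 0.819 L ÷ 1000 = 4.34 g
L-proline: 0.823 g/L × 0.819 L = 0.674037 g = 674.04 mg
L-methionine: 0.35 g/L × 0.819 L = 0.28665 g = 286.65 mg
phenol red: 21.4 mg/L × 0.819 L = 17.53 mg

monosodium phosphate 5.72 g; ferrous sulfate heptahydrate 26.64 mg; dipotassium phosphate 7.35 g; sodium nitrate 4.34 g; L-proline 674.04 mg; L-methionine 286.65 mg; phenol red 17.53 mg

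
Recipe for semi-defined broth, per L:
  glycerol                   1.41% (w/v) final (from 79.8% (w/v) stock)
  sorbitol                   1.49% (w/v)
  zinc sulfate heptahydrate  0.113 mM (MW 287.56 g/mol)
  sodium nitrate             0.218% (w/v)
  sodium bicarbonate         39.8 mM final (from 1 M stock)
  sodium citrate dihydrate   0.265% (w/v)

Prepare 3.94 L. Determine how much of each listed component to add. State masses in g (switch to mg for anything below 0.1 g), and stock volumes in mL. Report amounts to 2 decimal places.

glycerol 69.62 mL; sorbitol 58.71 g; zinc sulfate heptahydrate 0.13 g; sodium nitrate 8.59 g; sodium bicarbonate 156.81 mL; sodium citrate dihydrate 10.44 g

Working volume: 3.94 L.
glycerol: C1V1 = C2V2 → 1.41% ÷ 79.8% × 3940 mL = 69.62 mL
sorbitol: 1.49 g per 100 mL × 3940 mL ÷ 100 = 58.71 g
zinc sulfate heptahydrate: 0.113 mmol/L × 287.56 g/mol × 3.94 L ÷ 1000 = 0.13 g
sodium nitrate: 0.218% w/v = 2.18 g/L → 2.18 × 3.94 L = 8.59 g
sodium bicarbonate: C1V1 = C2V2 → 39.8 mM × 3940 mL ÷ 1000 mM = 156.81 mL
sodium citrate dihydrate: 0.265% w/v = 2.65 g/L → 2.65 × 3.94 L = 10.44 g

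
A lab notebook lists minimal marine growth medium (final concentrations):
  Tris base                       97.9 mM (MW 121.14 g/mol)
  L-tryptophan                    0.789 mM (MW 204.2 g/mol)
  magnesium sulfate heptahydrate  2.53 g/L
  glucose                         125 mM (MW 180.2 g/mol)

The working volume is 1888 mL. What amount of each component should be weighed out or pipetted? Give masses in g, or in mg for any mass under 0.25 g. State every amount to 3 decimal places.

Scale factor relative to 1 L: 1.888.
Tris base: 97.9 mmol/L × 121.14 g/mol × 1.888 L ÷ 1000 = 22.391 g
L-tryptophan: 0.789 mmol/L × 204.2 g/mol × 1.888 L ÷ 1000 = 0.304 g
magnesium sulfate heptahydrate: 2.53 g/L × 1.888 L = 4.777 g
glucose: 125 mmol/L × 180.2 g/mol × 1.888 L ÷ 1000 = 42.527 g

Tris base 22.391 g; L-tryptophan 0.304 g; magnesium sulfate heptahydrate 4.777 g; glucose 42.527 g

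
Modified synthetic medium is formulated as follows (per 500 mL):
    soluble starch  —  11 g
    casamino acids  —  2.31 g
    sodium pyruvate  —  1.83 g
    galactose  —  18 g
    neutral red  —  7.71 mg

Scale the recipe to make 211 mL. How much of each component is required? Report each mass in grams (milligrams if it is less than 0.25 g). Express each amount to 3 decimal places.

Ratio of target to recipe volume: 211 / 500 = 0.422.
soluble starch: 11 g × (211 mL / 500 mL) = 4.642 g
casamino acids: 2.31 g × (211 mL / 500 mL) = 0.975 g
sodium pyruvate: 1.83 g × (211 mL / 500 mL) = 0.772 g
galactose: 18 g × (211 mL / 500 mL) = 7.596 g
neutral red: 7.71 mg × (211 mL / 500 mL) = 3.254 mg

soluble starch 4.642 g; casamino acids 0.975 g; sodium pyruvate 0.772 g; galactose 7.596 g; neutral red 3.254 mg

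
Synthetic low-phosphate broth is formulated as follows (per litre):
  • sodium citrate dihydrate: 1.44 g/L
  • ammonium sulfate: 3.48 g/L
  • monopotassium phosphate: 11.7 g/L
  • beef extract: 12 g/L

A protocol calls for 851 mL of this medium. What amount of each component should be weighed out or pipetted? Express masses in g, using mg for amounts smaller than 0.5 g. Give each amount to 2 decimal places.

sodium citrate dihydrate 1.23 g; ammonium sulfate 2.96 g; monopotassium phosphate 9.96 g; beef extract 10.21 g

Target volume = 851 mL = 0.851 L.
sodium citrate dihydrate: 1.44 g/L × 0.851 L = 1.23 g
ammonium sulfate: 3.48 g/L × 0.851 L = 2.96 g
monopotassium phosphate: 11.7 g/L × 0.851 L = 9.96 g
beef extract: 12 g/L × 0.851 L = 10.21 g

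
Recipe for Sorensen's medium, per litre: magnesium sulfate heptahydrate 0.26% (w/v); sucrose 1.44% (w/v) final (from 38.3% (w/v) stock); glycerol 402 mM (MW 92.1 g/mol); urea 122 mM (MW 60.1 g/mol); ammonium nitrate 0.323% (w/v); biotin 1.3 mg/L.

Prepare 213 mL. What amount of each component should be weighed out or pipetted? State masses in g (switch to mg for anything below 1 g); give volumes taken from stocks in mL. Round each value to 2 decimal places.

magnesium sulfate heptahydrate 553.80 mg; sucrose 8.01 mL; glycerol 7.89 g; urea 1.56 g; ammonium nitrate 687.99 mg; biotin 0.28 mg

Target volume = 213 mL = 0.213 L.
magnesium sulfate heptahydrate: 0.26 g per 100 mL × 213 mL ÷ 100 = 0.5538 g = 553.80 mg
sucrose: V = C2·V2/C1 = 1.44% ÷ 38.3% × 213 mL = 8.01 mL
glycerol: 402 mmol/L × 92.1 g/mol × 0.213 L ÷ 1000 = 7.89 g
urea: 122 mmol/L × 60.1 g/mol × 0.213 L ÷ 1000 = 1.56 g
ammonium nitrate: 0.323% w/v = 3.23 g/L → 3.23 × 0.213 L = 0.68799 g = 687.99 mg
biotin: 1.3 mg/L × 0.213 L = 0.28 mg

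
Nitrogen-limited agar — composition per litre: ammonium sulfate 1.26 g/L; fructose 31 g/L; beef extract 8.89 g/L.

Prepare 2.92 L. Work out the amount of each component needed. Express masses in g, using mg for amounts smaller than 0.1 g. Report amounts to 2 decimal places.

Working volume: 2.92 L.
ammonium sulfate: 1.26 g/L × 2.92 L = 3.68 g
fructose: 31 g/L × 2.92 L = 90.52 g
beef extract: 8.89 g/L × 2.92 L = 25.96 g

ammonium sulfate 3.68 g; fructose 90.52 g; beef extract 25.96 g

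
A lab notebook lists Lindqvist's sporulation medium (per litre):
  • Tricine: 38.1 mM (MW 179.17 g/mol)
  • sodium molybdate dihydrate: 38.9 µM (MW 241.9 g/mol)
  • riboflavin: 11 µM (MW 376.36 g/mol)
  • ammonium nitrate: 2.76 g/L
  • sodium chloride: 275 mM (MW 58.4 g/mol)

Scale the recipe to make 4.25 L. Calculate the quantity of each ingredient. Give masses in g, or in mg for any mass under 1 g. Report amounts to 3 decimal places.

Tricine 29.012 g; sodium molybdate dihydrate 39.992 mg; riboflavin 17.595 mg; ammonium nitrate 11.730 g; sodium chloride 68.255 g

Working volume: 4.25 L.
Tricine: 38.1 mmol/L × 179.17 g/mol × 4.25 L ÷ 1000 = 29.012 g
sodium molybdate dihydrate: 38.9 µmol/L × 241.9 g/mol × 4.25 L ÷ 1000 = 39.992 mg
riboflavin: 11 µmol/L × 376.36 g/mol × 4.25 L ÷ 1000 = 17.595 mg
ammonium nitrate: 2.76 g/L × 4.25 L = 11.730 g
sodium chloride: 275 mmol/L × 58.4 g/mol × 4.25 L ÷ 1000 = 68.255 g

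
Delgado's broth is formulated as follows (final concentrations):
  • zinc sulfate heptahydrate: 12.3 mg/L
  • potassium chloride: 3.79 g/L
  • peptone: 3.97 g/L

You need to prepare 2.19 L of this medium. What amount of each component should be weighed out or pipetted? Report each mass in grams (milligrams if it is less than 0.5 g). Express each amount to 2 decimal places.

zinc sulfate heptahydrate 26.94 mg; potassium chloride 8.30 g; peptone 8.69 g

Scale factor relative to 1 L: 2.19.
zinc sulfate heptahydrate: 12.3 mg/L × 2.19 L = 26.94 mg
potassium chloride: 3.79 g/L × 2.19 L = 8.30 g
peptone: 3.97 g/L × 2.19 L = 8.69 g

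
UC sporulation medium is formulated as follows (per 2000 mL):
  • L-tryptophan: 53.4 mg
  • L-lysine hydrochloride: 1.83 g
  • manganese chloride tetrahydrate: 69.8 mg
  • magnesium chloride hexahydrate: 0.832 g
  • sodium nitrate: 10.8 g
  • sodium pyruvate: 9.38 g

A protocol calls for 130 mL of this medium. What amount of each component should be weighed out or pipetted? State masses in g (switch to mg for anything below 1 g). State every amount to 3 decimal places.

L-tryptophan 3.471 mg; L-lysine hydrochloride 118.950 mg; manganese chloride tetrahydrate 4.537 mg; magnesium chloride hexahydrate 54.080 mg; sodium nitrate 702.000 mg; sodium pyruvate 609.700 mg

Ratio of target to recipe volume: 130 / 2000 = 0.065.
L-tryptophan: 53.4 mg × (130 mL / 2000 mL) = 3.471 mg
L-lysine hydrochloride: 1.83 g × (130 mL / 2000 mL) = 0.11895 g = 118.950 mg
manganese chloride tetrahydrate: 69.8 mg × (130 mL / 2000 mL) = 4.537 mg
magnesium chloride hexahydrate: 0.832 g × (130 mL / 2000 mL) = 0.05408 g = 54.080 mg
sodium nitrate: 10.8 g × (130 mL / 2000 mL) = 0.702 g = 702.000 mg
sodium pyruvate: 9.38 g × (130 mL / 2000 mL) = 0.6097 g = 609.700 mg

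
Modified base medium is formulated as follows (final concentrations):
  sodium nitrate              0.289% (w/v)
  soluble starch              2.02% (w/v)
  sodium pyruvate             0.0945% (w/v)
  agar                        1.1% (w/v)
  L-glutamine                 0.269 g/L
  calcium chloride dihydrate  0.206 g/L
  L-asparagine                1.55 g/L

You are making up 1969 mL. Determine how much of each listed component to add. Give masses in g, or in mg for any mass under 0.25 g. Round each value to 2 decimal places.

sodium nitrate 5.69 g; soluble starch 39.77 g; sodium pyruvate 1.86 g; agar 21.66 g; L-glutamine 0.53 g; calcium chloride dihydrate 0.41 g; L-asparagine 3.05 g

Working volume: 1969 mL = 1.969 L.
sodium nitrate: 0.289 g per 100 mL × 1969 mL ÷ 100 = 5.69 g
soluble starch: 2.02 g per 100 mL × 1969 mL ÷ 100 = 39.77 g
sodium pyruvate: 0.0945 g per 100 mL × 1969 mL ÷ 100 = 1.86 g
agar: 1.1 g per 100 mL × 1969 mL ÷ 100 = 21.66 g
L-glutamine: 0.269 g/L × 1.969 L = 0.53 g
calcium chloride dihydrate: 0.206 g/L × 1.969 L = 0.41 g
L-asparagine: 1.55 g/L × 1.969 L = 3.05 g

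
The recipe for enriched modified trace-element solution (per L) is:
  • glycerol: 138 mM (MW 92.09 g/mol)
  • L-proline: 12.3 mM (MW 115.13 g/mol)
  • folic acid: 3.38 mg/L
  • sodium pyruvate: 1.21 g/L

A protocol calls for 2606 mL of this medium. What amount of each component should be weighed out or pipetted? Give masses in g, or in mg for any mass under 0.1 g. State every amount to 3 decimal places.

glycerol 33.118 g; L-proline 3.690 g; folic acid 8.808 mg; sodium pyruvate 3.153 g

Working volume: 2606 mL = 2.606 L.
glycerol: 138 mmol/L × 92.09 g/mol × 2.606 L ÷ 1000 = 33.118 g
L-proline: 12.3 mmol/L × 115.13 g/mol × 2.606 L ÷ 1000 = 3.690 g
folic acid: 3.38 mg/L × 2.606 L = 8.808 mg
sodium pyruvate: 1.21 g/L × 2.606 L = 3.153 g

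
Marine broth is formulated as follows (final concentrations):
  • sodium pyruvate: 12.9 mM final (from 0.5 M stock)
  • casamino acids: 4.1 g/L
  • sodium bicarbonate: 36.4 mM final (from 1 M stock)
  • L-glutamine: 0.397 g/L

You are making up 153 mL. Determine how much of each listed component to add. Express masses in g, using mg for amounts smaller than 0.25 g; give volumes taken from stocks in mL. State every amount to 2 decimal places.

Scale factor relative to 1 L: 0.153.
sodium pyruvate: dilute stock: 12.9 mM × 153 mL ÷ 500 mM = 3.95 mL
casamino acids: 4.1 g/L × 0.153 L = 0.63 g
sodium bicarbonate: C1V1 = C2V2 → 36.4 mM × 153 mL ÷ 1000 mM = 5.57 mL
L-glutamine: 0.397 g/L × 0.153 L = 0.060741 g = 60.74 mg

sodium pyruvate 3.95 mL; casamino acids 0.63 g; sodium bicarbonate 5.57 mL; L-glutamine 60.74 mg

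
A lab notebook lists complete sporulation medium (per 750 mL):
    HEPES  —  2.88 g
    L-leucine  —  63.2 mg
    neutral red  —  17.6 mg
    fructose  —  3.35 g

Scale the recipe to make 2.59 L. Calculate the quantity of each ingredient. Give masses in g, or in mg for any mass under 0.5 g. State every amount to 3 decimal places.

Scale factor = 2590 mL / 750 mL = 3.45333.
HEPES: 2.88 g × (2590 mL / 750 mL) = 9.946 g
L-leucine: 63.2 mg × (2590 mL / 750 mL) = 218.251 mg
neutral red: 17.6 mg × (2590 mL / 750 mL) = 60.779 mg
fructose: 3.35 g × (2590 mL / 750 mL) = 11.569 g

HEPES 9.946 g; L-leucine 218.251 mg; neutral red 60.779 mg; fructose 11.569 g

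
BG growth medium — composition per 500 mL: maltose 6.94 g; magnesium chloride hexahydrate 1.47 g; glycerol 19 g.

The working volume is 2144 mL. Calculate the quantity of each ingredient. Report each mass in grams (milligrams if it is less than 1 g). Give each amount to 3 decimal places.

maltose 29.759 g; magnesium chloride hexahydrate 6.303 g; glycerol 81.472 g

Ratio of target to recipe volume: 2144 / 500 = 4.288.
maltose: 6.94 g × (2144 mL / 500 mL) = 29.759 g
magnesium chloride hexahydrate: 1.47 g × (2144 mL / 500 mL) = 6.303 g
glycerol: 19 g × (2144 mL / 500 mL) = 81.472 g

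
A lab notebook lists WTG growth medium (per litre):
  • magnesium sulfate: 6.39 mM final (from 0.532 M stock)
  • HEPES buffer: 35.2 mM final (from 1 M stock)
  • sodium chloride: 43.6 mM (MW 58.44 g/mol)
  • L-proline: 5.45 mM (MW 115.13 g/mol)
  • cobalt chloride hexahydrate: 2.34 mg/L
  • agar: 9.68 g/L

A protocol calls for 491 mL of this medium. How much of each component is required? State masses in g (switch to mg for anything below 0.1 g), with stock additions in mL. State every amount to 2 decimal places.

magnesium sulfate 5.90 mL; HEPES buffer 17.28 mL; sodium chloride 1.25 g; L-proline 0.31 g; cobalt chloride hexahydrate 1.15 mg; agar 4.75 g

Working volume: 491 mL = 0.491 L.
magnesium sulfate: C1V1 = C2V2 → 6.39 mM × 491 mL ÷ 532 mM = 5.90 mL
HEPES buffer: C1V1 = C2V2 → 35.2 mM × 491 mL ÷ 1000 mM = 17.28 mL
sodium chloride: 43.6 mmol/L × 58.44 g/mol × 0.491 L ÷ 1000 = 1.25 g
L-proline: 5.45 mmol/L × 115.13 g/mol × 0.491 L ÷ 1000 = 0.31 g
cobalt chloride hexahydrate: 2.34 mg/L × 0.491 L = 1.15 mg
agar: 9.68 g/L × 0.491 L = 4.75 g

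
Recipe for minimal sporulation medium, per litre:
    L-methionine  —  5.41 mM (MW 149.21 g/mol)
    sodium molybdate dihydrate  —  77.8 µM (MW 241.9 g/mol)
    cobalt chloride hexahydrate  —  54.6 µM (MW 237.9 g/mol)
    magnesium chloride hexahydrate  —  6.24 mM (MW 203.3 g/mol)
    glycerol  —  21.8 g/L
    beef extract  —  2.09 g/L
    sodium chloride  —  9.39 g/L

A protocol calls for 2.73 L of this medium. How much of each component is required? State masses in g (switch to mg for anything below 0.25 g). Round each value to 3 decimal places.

L-methionine 2.204 g; sodium molybdate dihydrate 51.378 mg; cobalt chloride hexahydrate 35.461 mg; magnesium chloride hexahydrate 3.463 g; glycerol 59.514 g; beef extract 5.706 g; sodium chloride 25.635 g

Working volume: 2.73 L.
L-methionine: 5.41 mmol/L × 149.21 g/mol × 2.73 L ÷ 1000 = 2.204 g
sodium molybdate dihydrate: 77.8 µmol/L × 241.9 g/mol × 2.73 L ÷ 1000 = 51.378 mg
cobalt chloride hexahydrate: 54.6 µmol/L × 237.9 g/mol × 2.73 L ÷ 1000 = 35.461 mg
magnesium chloride hexahydrate: 6.24 mmol/L × 203.3 g/mol × 2.73 L ÷ 1000 = 3.463 g
glycerol: 21.8 g/L × 2.73 L = 59.514 g
beef extract: 2.09 g/L × 2.73 L = 5.706 g
sodium chloride: 9.39 g/L × 2.73 L = 25.635 g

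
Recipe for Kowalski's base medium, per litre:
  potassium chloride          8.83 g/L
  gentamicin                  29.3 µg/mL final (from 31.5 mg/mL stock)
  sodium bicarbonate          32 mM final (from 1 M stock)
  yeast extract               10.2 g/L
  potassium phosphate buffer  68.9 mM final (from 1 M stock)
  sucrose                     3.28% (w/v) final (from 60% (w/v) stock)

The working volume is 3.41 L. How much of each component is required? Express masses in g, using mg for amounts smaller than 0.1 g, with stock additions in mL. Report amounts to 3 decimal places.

potassium chloride 30.110 g; gentamicin 3.172 mL; sodium bicarbonate 109.120 mL; yeast extract 34.782 g; potassium phosphate buffer 234.949 mL; sucrose 186.413 mL

Scale factor relative to 1 L: 3.41.
potassium chloride: 8.83 g/L × 3.41 L = 30.110 g
gentamicin: dilute stock: 29.3 µg/mL × 3410 mL ÷ 31500 µg/mL = 3.172 mL
sodium bicarbonate: C1V1 = C2V2 → 32 mM × 3410 mL ÷ 1000 mM = 109.120 mL
yeast extract: 10.2 g/L × 3.41 L = 34.782 g
potassium phosphate buffer: V = C2·V2/C1 = 68.9 mM × 3410 mL ÷ 1000 mM = 234.949 mL
sucrose: dilute stock: 3.28% ÷ 60% × 3410 mL = 186.413 mL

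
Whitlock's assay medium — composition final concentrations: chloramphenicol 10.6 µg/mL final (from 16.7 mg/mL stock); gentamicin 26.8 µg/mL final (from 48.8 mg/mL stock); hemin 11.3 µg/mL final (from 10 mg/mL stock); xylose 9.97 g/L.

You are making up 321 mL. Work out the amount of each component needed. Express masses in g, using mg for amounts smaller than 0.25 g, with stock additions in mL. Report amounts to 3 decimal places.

Working volume: 321 mL = 0.321 L.
chloramphenicol: V = C2·V2/C1 = 10.6 µg/mL × 321 mL ÷ 16700 µg/mL = 0.204 mL
gentamicin: V = C2·V2/C1 = 26.8 µg/mL × 321 mL ÷ 48800 µg/mL = 0.176 mL
hemin: dilute stock: 11.3 µg/mL × 321 mL ÷ 10000 µg/mL = 0.363 mL
xylose: 9.97 g/L × 0.321 L = 3.200 g

chloramphenicol 0.204 mL; gentamicin 0.176 mL; hemin 0.363 mL; xylose 3.200 g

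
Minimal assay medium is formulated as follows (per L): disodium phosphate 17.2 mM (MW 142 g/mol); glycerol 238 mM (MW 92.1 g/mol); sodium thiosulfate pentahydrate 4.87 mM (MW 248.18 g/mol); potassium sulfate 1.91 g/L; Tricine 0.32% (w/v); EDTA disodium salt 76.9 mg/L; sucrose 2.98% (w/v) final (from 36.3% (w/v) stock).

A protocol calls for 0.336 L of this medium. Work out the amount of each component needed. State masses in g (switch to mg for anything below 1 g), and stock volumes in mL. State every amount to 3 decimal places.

disodium phosphate 820.646 mg; glycerol 7.365 g; sodium thiosulfate pentahydrate 406.102 mg; potassium sulfate 641.760 mg; Tricine 1.075 g; EDTA disodium salt 25.838 mg; sucrose 27.583 mL

Working volume: 0.336 L.
disodium phosphate: 17.2 mmol/L × 142 mg/mmol × 0.336 L = 820.646 mg
glycerol: 238 mmol/L × 92.1 g/mol × 0.336 L ÷ 1000 = 7.365 g
sodium thiosulfate pentahydrate: 4.87 mmol/L × 248.18 mg/mmol × 0.336 L = 406.102 mg
potassium sulfate: 1.91 g/L × 0.336 L = 0.64176 g = 641.760 mg
Tricine: 0.32% w/v = 3.2 g/L → 3.2 × 0.336 L = 1.075 g
EDTA disodium salt: 76.9 mg/L × 0.336 L = 25.838 mg
sucrose: dilute stock: 2.98% ÷ 36.3% × 336 mL = 27.583 mL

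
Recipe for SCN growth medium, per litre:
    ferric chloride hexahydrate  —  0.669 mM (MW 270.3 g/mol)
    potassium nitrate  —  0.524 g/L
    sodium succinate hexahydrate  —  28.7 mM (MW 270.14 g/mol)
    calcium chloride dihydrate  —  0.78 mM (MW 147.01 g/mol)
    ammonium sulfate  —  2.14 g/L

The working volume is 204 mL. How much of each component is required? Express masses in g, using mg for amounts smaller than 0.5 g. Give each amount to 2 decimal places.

ferric chloride hexahydrate 36.89 mg; potassium nitrate 106.90 mg; sodium succinate hexahydrate 1.58 g; calcium chloride dihydrate 23.39 mg; ammonium sulfate 436.56 mg

Target volume = 204 mL = 0.204 L.
ferric chloride hexahydrate: 0.669 mmol/L × 270.3 mg/mmol × 0.204 L = 36.89 mg
potassium nitrate: 0.524 g/L × 0.204 L = 0.106896 g = 106.90 mg
sodium succinate hexahydrate: 28.7 mmol/L × 270.14 g/mol × 0.204 L ÷ 1000 = 1.58 g
calcium chloride dihydrate: 0.78 mmol/L × 147.01 mg/mmol × 0.204 L = 23.39 mg
ammonium sulfate: 2.14 g/L × 0.204 L = 0.43656 g = 436.56 mg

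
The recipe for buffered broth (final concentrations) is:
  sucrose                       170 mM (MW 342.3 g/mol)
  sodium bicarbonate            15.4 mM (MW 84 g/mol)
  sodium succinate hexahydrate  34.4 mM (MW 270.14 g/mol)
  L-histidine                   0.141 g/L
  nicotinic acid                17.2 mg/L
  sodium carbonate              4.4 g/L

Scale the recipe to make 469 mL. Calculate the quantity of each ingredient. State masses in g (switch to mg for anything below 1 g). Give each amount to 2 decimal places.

sucrose 27.29 g; sodium bicarbonate 606.70 mg; sodium succinate hexahydrate 4.36 g; L-histidine 66.13 mg; nicotinic acid 8.07 mg; sodium carbonate 2.06 g

Scale factor relative to 1 L: 0.469.
sucrose: 170 mmol/L × 342.3 g/mol × 0.469 L ÷ 1000 = 27.29 g
sodium bicarbonate: 15.4 mmol/L × 84 mg/mmol × 0.469 L = 606.70 mg
sodium succinate hexahydrate: 34.4 mmol/L × 270.14 g/mol × 0.469 L ÷ 1000 = 4.36 g
L-histidine: 0.141 g/L × 0.469 L = 0.066129 g = 66.13 mg
nicotinic acid: 17.2 mg/L × 0.469 L = 8.07 mg
sodium carbonate: 4.4 g/L × 0.469 L = 2.06 g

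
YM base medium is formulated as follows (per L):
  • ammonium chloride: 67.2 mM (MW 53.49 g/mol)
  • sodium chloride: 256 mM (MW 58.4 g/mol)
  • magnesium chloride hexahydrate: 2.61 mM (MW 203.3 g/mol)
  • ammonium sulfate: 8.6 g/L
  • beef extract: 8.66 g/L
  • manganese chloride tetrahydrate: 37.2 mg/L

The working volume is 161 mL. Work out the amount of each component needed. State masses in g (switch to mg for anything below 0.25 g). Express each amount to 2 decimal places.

Scale factor relative to 1 L: 0.161.
ammonium chloride: 67.2 mmol/L × 53.49 g/mol × 0.161 L ÷ 1000 = 0.58 g
sodium chloride: 256 mmol/L × 58.4 g/mol × 0.161 L ÷ 1000 = 2.41 g
magnesium chloride hexahydrate: 2.61 mmol/L × 203.3 mg/mmol × 0.161 L = 85.43 mg
ammonium sulfate: 8.6 g/L × 0.161 L = 1.38 g
beef extract: 8.66 g/L × 0.161 L = 1.39 g
manganese chloride tetrahydrate: 37.2 mg/L × 0.161 L = 5.99 mg

ammonium chloride 0.58 g; sodium chloride 2.41 g; magnesium chloride hexahydrate 85.43 mg; ammonium sulfate 1.38 g; beef extract 1.39 g; manganese chloride tetrahydrate 5.99 mg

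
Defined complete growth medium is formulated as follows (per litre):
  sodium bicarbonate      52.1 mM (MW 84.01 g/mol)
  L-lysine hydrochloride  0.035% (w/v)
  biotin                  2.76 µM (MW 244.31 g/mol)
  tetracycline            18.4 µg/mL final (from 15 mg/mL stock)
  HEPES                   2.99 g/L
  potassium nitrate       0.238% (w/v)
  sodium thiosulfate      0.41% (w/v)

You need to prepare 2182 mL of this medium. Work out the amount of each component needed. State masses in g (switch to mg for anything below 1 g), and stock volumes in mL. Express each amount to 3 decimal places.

sodium bicarbonate 9.550 g; L-lysine hydrochloride 763.700 mg; biotin 1.471 mg; tetracycline 2.677 mL; HEPES 6.524 g; potassium nitrate 5.193 g; sodium thiosulfate 8.946 g

Scale factor relative to 1 L: 2.182.
sodium bicarbonate: 52.1 mmol/L × 84.01 g/mol × 2.182 L ÷ 1000 = 9.550 g
L-lysine hydrochloride: 0.035% w/v = 0.35 g/L → 0.35 × 2.182 L = 0.7637 g = 763.700 mg
biotin: 2.76 µmol/L × 244.31 g/mol × 2.182 L ÷ 1000 = 1.471 mg
tetracycline: V = C2·V2/C1 = 18.4 µg/mL × 2182 mL ÷ 15000 µg/mL = 2.677 mL
HEPES: 2.99 g/L × 2.182 L = 6.524 g
potassium nitrate: 0.238 g per 100 mL × 2182 mL ÷ 100 = 5.193 g
sodium thiosulfate: 0.41 g per 100 mL × 2182 mL ÷ 100 = 8.946 g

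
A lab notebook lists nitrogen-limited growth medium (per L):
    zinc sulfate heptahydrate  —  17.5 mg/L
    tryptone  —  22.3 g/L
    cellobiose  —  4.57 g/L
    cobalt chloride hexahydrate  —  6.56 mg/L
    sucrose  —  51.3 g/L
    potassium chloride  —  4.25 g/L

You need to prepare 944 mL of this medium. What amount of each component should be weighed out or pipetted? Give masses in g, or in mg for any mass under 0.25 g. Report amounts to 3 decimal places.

zinc sulfate heptahydrate 16.520 mg; tryptone 21.051 g; cellobiose 4.314 g; cobalt chloride hexahydrate 6.193 mg; sucrose 48.427 g; potassium chloride 4.012 g

Working volume: 944 mL = 0.944 L.
zinc sulfate heptahydrate: 17.5 mg/L × 0.944 L = 16.520 mg
tryptone: 22.3 g/L × 0.944 L = 21.051 g
cellobiose: 4.57 g/L × 0.944 L = 4.314 g
cobalt chloride hexahydrate: 6.56 mg/L × 0.944 L = 6.193 mg
sucrose: 51.3 g/L × 0.944 L = 48.427 g
potassium chloride: 4.25 g/L × 0.944 L = 4.012 g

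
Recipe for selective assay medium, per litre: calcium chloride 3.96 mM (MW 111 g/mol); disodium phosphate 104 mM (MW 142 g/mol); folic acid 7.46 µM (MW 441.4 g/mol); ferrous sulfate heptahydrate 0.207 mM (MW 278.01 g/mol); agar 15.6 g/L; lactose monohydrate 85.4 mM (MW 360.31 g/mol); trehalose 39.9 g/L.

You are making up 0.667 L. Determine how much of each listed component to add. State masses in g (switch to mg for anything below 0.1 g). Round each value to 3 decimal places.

Scale factor relative to 1 L: 0.667.
calcium chloride: 3.96 mmol/L × 111 g/mol × 0.667 L ÷ 1000 = 0.293 g
disodium phosphate: 104 mmol/L × 142 g/mol × 0.667 L ÷ 1000 = 9.850 g
folic acid: 7.46 µmol/L × 441.4 g/mol × 0.667 L ÷ 1000 = 2.196 mg
ferrous sulfate heptahydrate: 0.207 mmol/L × 278.01 mg/mmol × 0.667 L = 38.385 mg
agar: 15.6 g/L × 0.667 L = 10.405 g
lactose monohydrate: 85.4 mmol/L × 360.31 g/mol × 0.667 L ÷ 1000 = 20.524 g
trehalose: 39.9 g/L × 0.667 L = 26.613 g

calcium chloride 0.293 g; disodium phosphate 9.850 g; folic acid 2.196 mg; ferrous sulfate heptahydrate 38.385 mg; agar 10.405 g; lactose monohydrate 20.524 g; trehalose 26.613 g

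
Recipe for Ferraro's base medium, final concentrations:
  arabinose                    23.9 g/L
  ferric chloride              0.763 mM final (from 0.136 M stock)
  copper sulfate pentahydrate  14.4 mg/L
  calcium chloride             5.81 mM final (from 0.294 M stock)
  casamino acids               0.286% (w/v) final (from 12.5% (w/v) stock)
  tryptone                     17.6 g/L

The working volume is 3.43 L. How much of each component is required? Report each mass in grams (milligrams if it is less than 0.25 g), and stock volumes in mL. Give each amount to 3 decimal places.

Scale factor relative to 1 L: 3.43.
arabinose: 23.9 g/L × 3.43 L = 81.977 g
ferric chloride: dilute stock: 0.763 mM × 3430 mL ÷ 136 mM = 19.243 mL
copper sulfate pentahydrate: 14.4 mg/L × 3.43 L = 49.392 mg
calcium chloride: V = C2·V2/C1 = 5.81 mM × 3430 mL ÷ 294 mM = 67.783 mL
casamino acids: C1V1 = C2V2 → 0.286% ÷ 12.5% × 3430 mL = 78.478 mL
tryptone: 17.6 g/L × 3.43 L = 60.368 g

arabinose 81.977 g; ferric chloride 19.243 mL; copper sulfate pentahydrate 49.392 mg; calcium chloride 67.783 mL; casamino acids 78.478 mL; tryptone 60.368 g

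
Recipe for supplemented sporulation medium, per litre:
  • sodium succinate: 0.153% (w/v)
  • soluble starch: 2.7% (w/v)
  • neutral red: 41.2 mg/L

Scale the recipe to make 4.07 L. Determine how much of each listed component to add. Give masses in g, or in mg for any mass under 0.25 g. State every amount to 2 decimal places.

Working volume: 4.07 L.
sodium succinate: 0.153 g per 100 mL × 4070 mL ÷ 100 = 6.23 g
soluble starch: 2.7% w/v = 27 g/L → 27 × 4.07 L = 109.89 g
neutral red: 41.2 mg/L × 4.07 L = 167.68 mg

sodium succinate 6.23 g; soluble starch 109.89 g; neutral red 167.68 mg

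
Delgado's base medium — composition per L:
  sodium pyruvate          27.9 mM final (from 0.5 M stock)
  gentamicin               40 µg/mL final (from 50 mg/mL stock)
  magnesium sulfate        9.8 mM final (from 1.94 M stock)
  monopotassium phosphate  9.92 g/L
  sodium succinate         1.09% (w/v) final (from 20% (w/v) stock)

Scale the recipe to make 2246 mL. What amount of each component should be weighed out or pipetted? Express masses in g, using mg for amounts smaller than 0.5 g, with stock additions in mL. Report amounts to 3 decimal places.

Scale factor relative to 1 L: 2.246.
sodium pyruvate: dilute stock: 27.9 mM × 2246 mL ÷ 500 mM = 125.327 mL
gentamicin: C1V1 = C2V2 → 40 µg/mL × 2246 mL ÷ 50000 µg/mL = 1.797 mL
magnesium sulfate: dilute stock: 9.8 mM × 2246 mL ÷ 1940 mM = 11.346 mL
monopotassium phosphate: 9.92 g/L × 2.246 L = 22.280 g
sodium succinate: V = C2·V2/C1 = 1.09% ÷ 20% × 2246 mL = 122.407 mL

sodium pyruvate 125.327 mL; gentamicin 1.797 mL; magnesium sulfate 11.346 mL; monopotassium phosphate 22.280 g; sodium succinate 122.407 mL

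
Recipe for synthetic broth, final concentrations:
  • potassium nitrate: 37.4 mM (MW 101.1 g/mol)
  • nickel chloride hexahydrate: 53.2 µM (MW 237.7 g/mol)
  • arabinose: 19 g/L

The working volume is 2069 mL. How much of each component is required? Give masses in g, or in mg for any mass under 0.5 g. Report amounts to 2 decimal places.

potassium nitrate 7.82 g; nickel chloride hexahydrate 26.16 mg; arabinose 39.31 g

Working volume: 2069 mL = 2.069 L.
potassium nitrate: 37.4 mmol/L × 101.1 g/mol × 2.069 L ÷ 1000 = 7.82 g
nickel chloride hexahydrate: 53.2 µmol/L × 237.7 g/mol × 2.069 L ÷ 1000 = 26.16 mg
arabinose: 19 g/L × 2.069 L = 39.31 g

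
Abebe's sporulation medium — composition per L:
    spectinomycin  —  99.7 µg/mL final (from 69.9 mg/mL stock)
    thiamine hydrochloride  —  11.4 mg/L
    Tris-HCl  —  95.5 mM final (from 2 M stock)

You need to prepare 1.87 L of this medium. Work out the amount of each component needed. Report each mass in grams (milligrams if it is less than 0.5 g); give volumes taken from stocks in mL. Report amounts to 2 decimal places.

spectinomycin 2.67 mL; thiamine hydrochloride 21.32 mg; Tris-HCl 89.29 mL

Working volume: 1.87 L.
spectinomycin: C1V1 = C2V2 → 99.7 µg/mL × 1870 mL ÷ 69900 µg/mL = 2.67 mL
thiamine hydrochloride: 11.4 mg/L × 1.87 L = 21.32 mg
Tris-HCl: dilute stock: 95.5 mM × 1870 mL ÷ 2000 mM = 89.29 mL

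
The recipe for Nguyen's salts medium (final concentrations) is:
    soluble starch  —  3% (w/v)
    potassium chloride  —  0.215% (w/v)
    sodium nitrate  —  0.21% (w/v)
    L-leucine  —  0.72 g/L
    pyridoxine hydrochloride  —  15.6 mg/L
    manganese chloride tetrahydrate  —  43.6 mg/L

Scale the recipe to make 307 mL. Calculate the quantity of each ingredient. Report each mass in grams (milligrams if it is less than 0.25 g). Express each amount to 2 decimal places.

soluble starch 9.21 g; potassium chloride 0.66 g; sodium nitrate 0.64 g; L-leucine 221.04 mg; pyridoxine hydrochloride 4.79 mg; manganese chloride tetrahydrate 13.39 mg

Scale factor relative to 1 L: 0.307.
soluble starch: 3% w/v = 30 g/L → 30 × 0.307 L = 9.21 g
potassium chloride: 0.215 g per 100 mL × 307 mL ÷ 100 = 0.66 g
sodium nitrate: 0.21% w/v = 2.1 g/L → 2.1 × 0.307 L = 0.64 g
L-leucine: 0.72 g/L × 0.307 L = 0.22104 g = 221.04 mg
pyridoxine hydrochloride: 15.6 mg/L × 0.307 L = 4.79 mg
manganese chloride tetrahydrate: 43.6 mg/L × 0.307 L = 13.39 mg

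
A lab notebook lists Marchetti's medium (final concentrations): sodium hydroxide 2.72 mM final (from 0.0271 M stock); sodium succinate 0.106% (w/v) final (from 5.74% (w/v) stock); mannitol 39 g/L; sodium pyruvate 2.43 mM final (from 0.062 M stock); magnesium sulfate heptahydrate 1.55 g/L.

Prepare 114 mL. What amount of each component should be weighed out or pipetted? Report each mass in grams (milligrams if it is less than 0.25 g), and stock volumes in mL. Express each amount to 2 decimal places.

Working volume: 114 mL = 0.114 L.
sodium hydroxide: dilute stock: 2.72 mM × 114 mL ÷ 27.1 mM = 11.44 mL
sodium succinate: C1V1 = C2V2 → 0.106% ÷ 5.74% × 114 mL = 2.11 mL
mannitol: 39 g/L × 0.114 L = 4.45 g
sodium pyruvate: dilute stock: 2.43 mM × 114 mL ÷ 62 mM = 4.47 mL
magnesium sulfate heptahydrate: 1.55 g/L × 0.114 L = 0.1767 g = 176.70 mg

sodium hydroxide 11.44 mL; sodium succinate 2.11 mL; mannitol 4.45 g; sodium pyruvate 4.47 mL; magnesium sulfate heptahydrate 176.70 mg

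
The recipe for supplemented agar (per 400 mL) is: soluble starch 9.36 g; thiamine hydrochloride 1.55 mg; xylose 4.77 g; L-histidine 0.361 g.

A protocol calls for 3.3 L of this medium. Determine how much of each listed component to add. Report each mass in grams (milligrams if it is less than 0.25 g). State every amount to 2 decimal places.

soluble starch 77.22 g; thiamine hydrochloride 12.79 mg; xylose 39.35 g; L-histidine 2.98 g

Ratio of target to recipe volume: 3300 / 400 = 8.25.
soluble starch: 9.36 g × (3300 mL / 400 mL) = 77.22 g
thiamine hydrochloride: 1.55 mg × (3300 mL / 400 mL) = 12.79 mg
xylose: 4.77 g × (3300 mL / 400 mL) = 39.35 g
L-histidine: 0.361 g × (3300 mL / 400 mL) = 2.98 g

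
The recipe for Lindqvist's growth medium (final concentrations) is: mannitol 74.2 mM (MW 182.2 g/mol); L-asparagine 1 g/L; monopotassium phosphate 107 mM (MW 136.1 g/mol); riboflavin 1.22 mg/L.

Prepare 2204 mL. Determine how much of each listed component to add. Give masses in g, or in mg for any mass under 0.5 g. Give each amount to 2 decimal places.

mannitol 29.80 g; L-asparagine 2.20 g; monopotassium phosphate 32.10 g; riboflavin 2.69 mg

Target volume = 2204 mL = 2.204 L.
mannitol: 74.2 mmol/L × 182.2 g/mol × 2.204 L ÷ 1000 = 29.80 g
L-asparagine: 1 g/L × 2.204 L = 2.20 g
monopotassium phosphate: 107 mmol/L × 136.1 g/mol × 2.204 L ÷ 1000 = 32.10 g
riboflavin: 1.22 mg/L × 2.204 L = 2.69 mg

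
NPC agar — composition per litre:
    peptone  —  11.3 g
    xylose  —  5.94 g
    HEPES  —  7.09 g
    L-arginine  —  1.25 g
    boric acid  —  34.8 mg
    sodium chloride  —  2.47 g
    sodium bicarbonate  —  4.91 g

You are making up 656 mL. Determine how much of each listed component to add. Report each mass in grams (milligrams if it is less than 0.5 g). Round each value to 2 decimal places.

peptone 7.41 g; xylose 3.90 g; HEPES 4.65 g; L-arginine 0.82 g; boric acid 22.83 mg; sodium chloride 1.62 g; sodium bicarbonate 3.22 g

Scale factor = 656 mL / 1000 mL = 0.656.
peptone: 11.3 g × (656 mL / 1000 mL) = 7.41 g
xylose: 5.94 g × (656 mL / 1000 mL) = 3.90 g
HEPES: 7.09 g × (656 mL / 1000 mL) = 4.65 g
L-arginine: 1.25 g × (656 mL / 1000 mL) = 0.82 g
boric acid: 34.8 mg × (656 mL / 1000 mL) = 22.83 mg
sodium chloride: 2.47 g × (656 mL / 1000 mL) = 1.62 g
sodium bicarbonate: 4.91 g × (656 mL / 1000 mL) = 3.22 g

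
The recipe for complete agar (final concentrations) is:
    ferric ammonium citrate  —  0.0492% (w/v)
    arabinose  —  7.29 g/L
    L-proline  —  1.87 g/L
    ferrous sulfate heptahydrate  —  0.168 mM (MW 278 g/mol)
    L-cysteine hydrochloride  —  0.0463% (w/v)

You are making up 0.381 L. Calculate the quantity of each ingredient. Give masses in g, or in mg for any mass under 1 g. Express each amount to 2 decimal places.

ferric ammonium citrate 187.45 mg; arabinose 2.78 g; L-proline 712.47 mg; ferrous sulfate heptahydrate 17.79 mg; L-cysteine hydrochloride 176.40 mg

Working volume: 0.381 L.
ferric ammonium citrate: 0.0492% w/v = 0.492 g/L → 0.492 × 0.381 L = 0.187452 g = 187.45 mg
arabinose: 7.29 g/L × 0.381 L = 2.78 g
L-proline: 1.87 g/L × 0.381 L = 0.71247 g = 712.47 mg
ferrous sulfate heptahydrate: 0.168 mmol/L × 278 mg/mmol × 0.381 L = 17.79 mg
L-cysteine hydrochloride: 0.0463 g per 100 mL × 381 mL ÷ 100 = 0.176403 g = 176.40 mg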